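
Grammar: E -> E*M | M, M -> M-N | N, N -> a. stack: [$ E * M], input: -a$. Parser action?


'-' can extend M; shift to build M -> M-N
Action: shift


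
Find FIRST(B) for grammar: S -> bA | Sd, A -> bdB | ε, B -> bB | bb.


Per alternative of B: FIRST(bB) = {b}; FIRST(bb) = {b}
FIRST(B) = {b}


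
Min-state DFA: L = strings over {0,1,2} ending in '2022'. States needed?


Track the longest suffix of input matching a prefix of '2022': 5 classes (prefixes of length 0..4)
Minimal DFA: 5 states


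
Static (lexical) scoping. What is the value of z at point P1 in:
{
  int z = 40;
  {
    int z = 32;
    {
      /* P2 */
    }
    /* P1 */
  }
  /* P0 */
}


z declared in the same block as P1
z = 32


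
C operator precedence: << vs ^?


'<<' is shift (level 8); '^' is bitwise XOR (level 4)
Higher level binds tighter
'<<' has higher precedence than '^'


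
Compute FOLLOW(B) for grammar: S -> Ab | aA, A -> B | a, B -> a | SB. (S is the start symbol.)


$ ∈ FOLLOW(S). For each A -> αBβ: add FIRST(β)\{ε} to FOLLOW(B); if β nullable, add FOLLOW(A).
FOLLOW(B) = {$, a, b}


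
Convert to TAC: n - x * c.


Break into single-operator statements:
t1 = x * c
t2 = n - t1


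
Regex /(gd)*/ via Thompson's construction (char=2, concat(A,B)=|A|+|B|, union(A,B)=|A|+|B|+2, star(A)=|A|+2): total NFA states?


Syntax tree has 2 char leaf(s), 0 union(s), 1 star(s)
chars contribute 2×2 = 4; each union adds +2; each star adds +2
Total: 4 + 0 + 2 = 6 states


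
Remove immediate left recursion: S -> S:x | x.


Left-recursive alternatives: S:x; non-recursive: x
Introduce S': S -> xS', S' -> :xS' | ε


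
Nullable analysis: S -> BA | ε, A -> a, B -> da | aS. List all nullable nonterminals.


A nonterminal is nullable iff some alternative derives ε (directly, or every symbol in it is nullable)
Nullable: {S}


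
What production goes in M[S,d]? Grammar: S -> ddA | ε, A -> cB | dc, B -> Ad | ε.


For [S, d]: 'd' ∈ FIRST(ddA)
Entry: S -> ddA


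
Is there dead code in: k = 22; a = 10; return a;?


k is assigned but never read
Dead: 'k = 22'


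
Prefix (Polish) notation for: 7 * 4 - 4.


left-to-right (same/higher precedence on left): tree is (- (* 7 4) 4)
Prefix: - * 7 4 4


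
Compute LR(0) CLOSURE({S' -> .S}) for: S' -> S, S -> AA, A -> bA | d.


Start: S' -> .S
For each item with dot before a nonterminal B, add B -> .γ for every B-production
Closure: [S' -> .S, S -> .AA, A -> .bA, A -> .d]


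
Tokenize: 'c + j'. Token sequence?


Scan left to right, longest-match per lexeme
Tokens: ID(c), OP(+), ID(j)


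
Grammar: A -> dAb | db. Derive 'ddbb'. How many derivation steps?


Derivation: A => dAb => ddbb
Steps: 2


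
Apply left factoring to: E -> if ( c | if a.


Common prefix: 'if'
Factored: E -> if E', E' -> ( c | a


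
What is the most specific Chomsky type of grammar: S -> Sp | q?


Left-linear: every RHS is a terminal or one nonterminal followed by a terminal
Classification: Type 3 (Regular)


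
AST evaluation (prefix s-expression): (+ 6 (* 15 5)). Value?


Evaluate inner: (* 15 5) = 75
Evaluate root: (+ 6 75) = 81
Result: 81


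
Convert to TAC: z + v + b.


Break into single-operator statements:
t1 = z + v
t2 = t1 + b


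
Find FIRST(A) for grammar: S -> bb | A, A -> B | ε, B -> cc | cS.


Per alternative of A: FIRST(B) = {c}; FIRST(ε) = {ε}
FIRST(A) = {c, ε}


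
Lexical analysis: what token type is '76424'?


Pattern: digits only
Type: INTEGER_LITERAL


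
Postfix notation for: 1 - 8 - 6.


Left to right (same or higher precedence on left)
Postfix: 1 8 - 6 -


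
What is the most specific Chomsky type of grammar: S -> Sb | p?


Left-linear: every RHS is a terminal or one nonterminal followed by a terminal
Classification: Type 3 (Regular)


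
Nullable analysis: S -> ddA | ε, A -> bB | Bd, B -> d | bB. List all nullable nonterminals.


A nonterminal is nullable iff some alternative derives ε (directly, or every symbol in it is nullable)
Nullable: {S}


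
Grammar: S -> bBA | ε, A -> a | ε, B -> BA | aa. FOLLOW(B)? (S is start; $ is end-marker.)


$ ∈ FOLLOW(S). For each A -> αBβ: add FIRST(β)\{ε} to FOLLOW(B); if β nullable, add FOLLOW(A).
FOLLOW(B) = {$, a}


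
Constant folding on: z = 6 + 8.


6 + 8 = 14 at compile time
Optimized: z = 14


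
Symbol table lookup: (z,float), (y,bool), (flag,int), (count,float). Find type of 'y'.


Lookup 'y' → type bool


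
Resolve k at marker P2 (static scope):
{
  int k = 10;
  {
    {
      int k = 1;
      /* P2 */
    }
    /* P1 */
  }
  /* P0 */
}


k declared in the same block as P2
k = 1


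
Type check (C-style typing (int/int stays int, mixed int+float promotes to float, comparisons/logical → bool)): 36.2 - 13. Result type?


Operand types: float - int
Rule: mixed int/float promotes to float; int/int stays int
Result type: float


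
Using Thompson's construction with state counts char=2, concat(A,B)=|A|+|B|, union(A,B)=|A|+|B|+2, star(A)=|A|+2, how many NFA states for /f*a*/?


Syntax tree has 2 char leaf(s), 0 union(s), 2 star(s)
chars contribute 2×2 = 4; each union adds +2; each star adds +2
Total: 4 + 0 + 4 = 8 states


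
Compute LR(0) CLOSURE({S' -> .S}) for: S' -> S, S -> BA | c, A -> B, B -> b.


Start: S' -> .S
For each item with dot before a nonterminal B, add B -> .γ for every B-production
Closure: [S' -> .S, S -> .BA, S -> .c, B -> .b]


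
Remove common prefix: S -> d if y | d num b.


Common prefix: 'd'
Factored: S -> d S', S' -> if y | num b


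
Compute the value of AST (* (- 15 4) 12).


Evaluate inner: (- 15 4) = 11
Evaluate root: (* 11 12) = 132
Result: 132


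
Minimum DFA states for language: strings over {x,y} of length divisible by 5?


Track length mod 5: states 0..4, accept at 0
Minimal DFA: 5 states


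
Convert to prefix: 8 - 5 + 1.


left-to-right (same/higher precedence on left): tree is (+ (- 8 5) 1)
Prefix: + - 8 5 1


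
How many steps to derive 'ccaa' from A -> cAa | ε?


Derivation: A => cAa => ccAaa => ccaa
Steps: 3


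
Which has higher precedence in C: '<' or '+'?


'+' is additive (level 9); '<' is relational (level 7)
Higher level binds tighter
'+' has higher precedence than '<'


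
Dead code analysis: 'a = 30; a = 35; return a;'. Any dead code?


first assignment to a is overwritten before any read
Dead: 'a = 30'


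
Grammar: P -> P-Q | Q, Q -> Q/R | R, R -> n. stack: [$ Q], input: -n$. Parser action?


lookahead ∉ {/} so Q won't extend; reduce P -> Q
Action: reduce (P -> Q)


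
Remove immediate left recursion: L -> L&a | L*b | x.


Left-recursive alternatives: L&a, L*b; non-recursive: x
Introduce L': L -> xL', L' -> &aL' | *bL' | ε


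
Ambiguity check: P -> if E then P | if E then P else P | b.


dangling else: 'if E then if E then b else b' parses two ways
Ambiguous


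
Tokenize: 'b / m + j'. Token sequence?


Scan left to right, longest-match per lexeme
Tokens: ID(b), OP(/), ID(m), OP(+), ID(j)


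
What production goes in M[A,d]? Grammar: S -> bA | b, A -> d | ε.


For [A, d]: 'd' ∈ FIRST(d)
Entry: A -> d


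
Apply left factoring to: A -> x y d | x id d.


Common prefix: 'x'
Factored: A -> x A', A' -> y d | id d


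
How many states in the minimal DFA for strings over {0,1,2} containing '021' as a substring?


KMP-style automaton: 3 progress states + 1 absorbing accept = 4
Minimal DFA: 4 states


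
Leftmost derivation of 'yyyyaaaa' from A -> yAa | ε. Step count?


Derivation: A => yAa => yyAaa => yyyAaaa => yyyyAaaaa => yyyyaaaa
Steps: 5


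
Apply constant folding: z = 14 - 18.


14 - 18 = -4 at compile time
Optimized: z = -4


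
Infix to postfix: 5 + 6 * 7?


* has higher precedence, evaluate 6*7 first
Postfix: 5 6 7 * +


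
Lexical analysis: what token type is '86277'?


Pattern: digits only
Type: INTEGER_LITERAL


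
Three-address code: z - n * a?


Break into single-operator statements:
t1 = n * a
t2 = z - t1


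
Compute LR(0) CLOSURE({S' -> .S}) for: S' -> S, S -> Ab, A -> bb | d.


Start: S' -> .S
For each item with dot before a nonterminal B, add B -> .γ for every B-production
Closure: [S' -> .S, S -> .Ab, A -> .bb, A -> .d]


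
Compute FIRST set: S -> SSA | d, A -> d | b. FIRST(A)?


Per alternative of A: FIRST(d) = {d}; FIRST(b) = {b}
FIRST(A) = {b, d}


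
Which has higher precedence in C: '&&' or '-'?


'-' is additive (level 9); '&&' is logical AND (level 2)
Higher level binds tighter
'-' has higher precedence than '&&'


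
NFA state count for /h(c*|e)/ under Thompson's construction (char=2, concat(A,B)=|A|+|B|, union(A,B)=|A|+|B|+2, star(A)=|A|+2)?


Syntax tree has 3 char leaf(s), 1 union(s), 1 star(s)
chars contribute 3×2 = 6; each union adds +2; each star adds +2
Total: 6 + 2 + 2 = 10 states


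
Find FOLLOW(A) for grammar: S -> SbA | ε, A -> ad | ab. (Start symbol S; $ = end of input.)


$ ∈ FOLLOW(S). For each A -> αBβ: add FIRST(β)\{ε} to FOLLOW(B); if β nullable, add FOLLOW(A).
FOLLOW(A) = {$, b}


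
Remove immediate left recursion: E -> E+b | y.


Left-recursive alternatives: E+b; non-recursive: y
Introduce E': E -> yE', E' -> +bE' | ε


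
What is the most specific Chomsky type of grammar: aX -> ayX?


LHS has context (more than one symbol) and |LHS| ≤ |RHS|
Classification: Type 1 (Context-Sensitive)


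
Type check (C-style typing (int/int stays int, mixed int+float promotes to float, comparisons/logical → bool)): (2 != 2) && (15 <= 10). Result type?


Operand types: bool && bool
Rule: logical operators take bool operands and yield bool
Result type: bool


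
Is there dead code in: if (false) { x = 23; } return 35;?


condition is constant false, so the whole block is unreachable
Dead: 'if (false) { x = 23; }'


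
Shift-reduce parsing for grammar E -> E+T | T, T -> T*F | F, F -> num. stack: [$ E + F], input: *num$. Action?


'F' (not preceded by T*) is the handle for T -> F
Action: reduce (T -> F)


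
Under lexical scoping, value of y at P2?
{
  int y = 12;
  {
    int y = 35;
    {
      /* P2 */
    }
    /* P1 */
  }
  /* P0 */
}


P2's block does not declare y; resolves to the enclosing declaration at depth 1
y = 35


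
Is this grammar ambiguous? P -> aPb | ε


balanced a^n…b^n: each string has a unique parse
Unambiguous


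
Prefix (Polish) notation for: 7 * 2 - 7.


left-to-right (same/higher precedence on left): tree is (- (* 7 2) 7)
Prefix: - * 7 2 7


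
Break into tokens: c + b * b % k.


Scan left to right, longest-match per lexeme
Tokens: ID(c), OP(+), ID(b), OP(*), ID(b), OP(%), ID(k)


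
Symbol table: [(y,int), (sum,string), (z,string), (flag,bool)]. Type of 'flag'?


Lookup 'flag' → type bool


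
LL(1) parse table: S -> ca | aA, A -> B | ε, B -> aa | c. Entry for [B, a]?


For [B, a]: 'a' ∈ FIRST(aa)
Entry: B -> aa


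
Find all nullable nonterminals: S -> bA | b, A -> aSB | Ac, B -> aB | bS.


A nonterminal is nullable iff some alternative derives ε (directly, or every symbol in it is nullable)
Nullable: {}


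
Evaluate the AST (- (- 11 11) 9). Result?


Evaluate inner: (- 11 11) = 0
Evaluate root: (- 0 9) = -9
Result: -9


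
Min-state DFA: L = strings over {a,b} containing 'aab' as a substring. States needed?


KMP-style automaton: 3 progress states + 1 absorbing accept = 4
Minimal DFA: 4 states


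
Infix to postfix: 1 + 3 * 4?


* has higher precedence, evaluate 3*4 first
Postfix: 1 3 4 * +


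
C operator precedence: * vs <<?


'*' is multiplicative (level 10); '<<' is shift (level 8)
Higher level binds tighter
'*' has higher precedence than '<<'


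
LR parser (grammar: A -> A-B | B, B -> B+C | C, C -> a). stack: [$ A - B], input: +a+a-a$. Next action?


'+' can extend B; shift to build B -> B+C
Action: shift


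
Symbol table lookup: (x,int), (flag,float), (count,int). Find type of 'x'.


Lookup 'x' → type int


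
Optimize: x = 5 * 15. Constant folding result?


5 * 15 = 75 at compile time
Optimized: x = 75


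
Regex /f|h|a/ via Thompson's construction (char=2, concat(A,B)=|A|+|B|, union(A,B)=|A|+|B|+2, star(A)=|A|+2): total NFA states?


Syntax tree has 3 char leaf(s), 2 union(s), 0 star(s)
chars contribute 3×2 = 6; each union adds +2; each star adds +2
Total: 6 + 4 + 0 = 10 states


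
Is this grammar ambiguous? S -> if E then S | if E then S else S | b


dangling else: 'if E then if E then b else b' parses two ways
Ambiguous


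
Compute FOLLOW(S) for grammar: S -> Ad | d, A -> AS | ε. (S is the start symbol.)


$ ∈ FOLLOW(S). For each A -> αBβ: add FIRST(β)\{ε} to FOLLOW(B); if β nullable, add FOLLOW(A).
FOLLOW(S) = {$, d}


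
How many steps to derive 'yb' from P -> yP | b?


Derivation: P => yP => yb
Steps: 2


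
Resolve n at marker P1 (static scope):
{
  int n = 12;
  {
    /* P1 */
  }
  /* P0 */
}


P1's block does not declare n; resolves to the enclosing declaration at depth 0
n = 12


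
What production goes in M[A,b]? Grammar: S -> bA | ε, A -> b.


For [A, b]: 'b' ∈ FIRST(b)
Entry: A -> b


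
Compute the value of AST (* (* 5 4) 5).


Evaluate inner: (* 5 4) = 20
Evaluate root: (* 20 5) = 100
Result: 100


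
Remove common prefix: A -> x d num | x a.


Common prefix: 'x'
Factored: A -> x A', A' -> d num | a


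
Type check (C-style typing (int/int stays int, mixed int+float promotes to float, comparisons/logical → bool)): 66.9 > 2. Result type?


Operand types: float > int
Rule: comparison yields bool
Result type: bool


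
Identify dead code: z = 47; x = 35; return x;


z is assigned but never read
Dead: 'z = 47'


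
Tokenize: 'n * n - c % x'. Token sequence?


Scan left to right, longest-match per lexeme
Tokens: ID(n), OP(*), ID(n), OP(-), ID(c), OP(%), ID(x)


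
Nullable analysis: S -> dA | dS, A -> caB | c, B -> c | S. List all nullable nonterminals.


A nonterminal is nullable iff some alternative derives ε (directly, or every symbol in it is nullable)
Nullable: {}


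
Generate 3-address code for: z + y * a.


Break into single-operator statements:
t1 = y * a
t2 = z + t1


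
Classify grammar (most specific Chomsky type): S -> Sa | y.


Left-linear: every RHS is a terminal or one nonterminal followed by a terminal
Classification: Type 3 (Regular)


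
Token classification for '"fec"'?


Pattern: double-quoted sequence
Type: STRING_LITERAL


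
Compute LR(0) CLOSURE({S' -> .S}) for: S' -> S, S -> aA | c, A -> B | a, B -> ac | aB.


Start: S' -> .S
For each item with dot before a nonterminal B, add B -> .γ for every B-production
Closure: [S' -> .S, S -> .aA, S -> .c]


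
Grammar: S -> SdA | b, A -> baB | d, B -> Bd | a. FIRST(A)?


Per alternative of A: FIRST(baB) = {b}; FIRST(d) = {d}
FIRST(A) = {b, d}


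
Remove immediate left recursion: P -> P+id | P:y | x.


Left-recursive alternatives: P+id, P:y; non-recursive: x
Introduce P': P -> xP', P' -> +idP' | :yP' | ε


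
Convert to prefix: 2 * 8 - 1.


left-to-right (same/higher precedence on left): tree is (- (* 2 8) 1)
Prefix: - * 2 8 1


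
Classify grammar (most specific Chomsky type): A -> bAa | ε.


Single nonterminal LHS, but b^n a^n is not regular
Classification: Type 2 (Context-Free)


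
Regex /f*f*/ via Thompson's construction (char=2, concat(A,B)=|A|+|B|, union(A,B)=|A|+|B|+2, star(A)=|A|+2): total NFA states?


Syntax tree has 2 char leaf(s), 0 union(s), 2 star(s)
chars contribute 2×2 = 4; each union adds +2; each star adds +2
Total: 4 + 0 + 4 = 8 states


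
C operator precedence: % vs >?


'%' is multiplicative (level 10); '>' is relational (level 7)
Higher level binds tighter
'%' has higher precedence than '>'


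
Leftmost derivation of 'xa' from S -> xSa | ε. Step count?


Derivation: S => xSa => xa
Steps: 2


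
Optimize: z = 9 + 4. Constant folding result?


9 + 4 = 13 at compile time
Optimized: z = 13


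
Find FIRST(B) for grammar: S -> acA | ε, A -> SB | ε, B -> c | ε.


Per alternative of B: FIRST(c) = {c}; FIRST(ε) = {ε}
FIRST(B) = {c, ε}


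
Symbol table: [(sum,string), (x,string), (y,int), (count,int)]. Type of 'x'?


Lookup 'x' → type string


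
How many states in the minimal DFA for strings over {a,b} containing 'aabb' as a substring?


KMP-style automaton: 4 progress states + 1 absorbing accept = 5
Minimal DFA: 5 states


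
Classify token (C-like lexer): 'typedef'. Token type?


Pattern: reserved word
Type: KEYWORD


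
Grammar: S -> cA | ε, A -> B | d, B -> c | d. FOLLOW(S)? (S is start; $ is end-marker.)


$ ∈ FOLLOW(S). For each A -> αBβ: add FIRST(β)\{ε} to FOLLOW(B); if β nullable, add FOLLOW(A).
FOLLOW(S) = {$}


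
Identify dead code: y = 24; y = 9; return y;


first assignment to y is overwritten before any read
Dead: 'y = 24'


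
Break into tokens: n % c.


Scan left to right, longest-match per lexeme
Tokens: ID(n), OP(%), ID(c)


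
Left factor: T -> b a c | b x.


Common prefix: 'b'
Factored: T -> b T', T' -> a c | x


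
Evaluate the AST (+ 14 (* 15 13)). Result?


Evaluate inner: (* 15 13) = 195
Evaluate root: (+ 14 195) = 209
Result: 209


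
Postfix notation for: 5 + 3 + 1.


Left to right (same or higher precedence on left)
Postfix: 5 3 + 1 +


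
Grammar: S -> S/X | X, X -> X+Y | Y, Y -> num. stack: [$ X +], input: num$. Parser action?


no handle; shift 'num'
Action: shift


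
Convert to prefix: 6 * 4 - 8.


left-to-right (same/higher precedence on left): tree is (- (* 6 4) 8)
Prefix: - * 6 4 8


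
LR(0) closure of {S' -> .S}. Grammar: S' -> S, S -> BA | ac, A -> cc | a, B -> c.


Start: S' -> .S
For each item with dot before a nonterminal B, add B -> .γ for every B-production
Closure: [S' -> .S, S -> .BA, S -> .ac, B -> .c]


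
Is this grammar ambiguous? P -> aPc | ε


balanced a^n…c^n: each string has a unique parse
Unambiguous


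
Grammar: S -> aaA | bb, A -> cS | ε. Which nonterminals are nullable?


A nonterminal is nullable iff some alternative derives ε (directly, or every symbol in it is nullable)
Nullable: {A}


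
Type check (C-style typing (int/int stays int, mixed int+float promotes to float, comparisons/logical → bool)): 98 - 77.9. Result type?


Operand types: int - float
Rule: mixed int/float promotes to float; int/int stays int
Result type: float


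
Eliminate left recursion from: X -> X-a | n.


Left-recursive alternatives: X-a; non-recursive: n
Introduce X': X -> nX', X' -> -aX' | ε


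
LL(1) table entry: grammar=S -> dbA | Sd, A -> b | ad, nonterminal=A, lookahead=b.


For [A, b]: 'b' ∈ FIRST(b)
Entry: A -> b


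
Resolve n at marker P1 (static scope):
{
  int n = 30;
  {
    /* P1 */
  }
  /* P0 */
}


P1's block does not declare n; resolves to the enclosing declaration at depth 0
n = 30


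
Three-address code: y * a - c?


Break into single-operator statements:
t1 = y * a
t2 = t1 - c


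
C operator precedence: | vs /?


'/' is multiplicative (level 10); '|' is bitwise OR (level 3)
Higher level binds tighter
'/' has higher precedence than '|'


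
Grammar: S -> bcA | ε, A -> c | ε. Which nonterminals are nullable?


A nonterminal is nullable iff some alternative derives ε (directly, or every symbol in it is nullable)
Nullable: {A, S}


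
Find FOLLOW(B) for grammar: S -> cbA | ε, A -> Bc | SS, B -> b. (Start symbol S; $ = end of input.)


$ ∈ FOLLOW(S). For each A -> αBβ: add FIRST(β)\{ε} to FOLLOW(B); if β nullable, add FOLLOW(A).
FOLLOW(B) = {c}


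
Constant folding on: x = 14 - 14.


14 - 14 = 0 at compile time
Optimized: x = 0


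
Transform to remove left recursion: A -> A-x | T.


Left-recursive alternatives: A-x; non-recursive: T
Introduce A': A -> TA', A' -> -xA' | ε


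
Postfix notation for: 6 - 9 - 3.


Left to right (same or higher precedence on left)
Postfix: 6 9 - 3 -


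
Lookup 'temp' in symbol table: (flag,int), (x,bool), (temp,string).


Lookup 'temp' → type string


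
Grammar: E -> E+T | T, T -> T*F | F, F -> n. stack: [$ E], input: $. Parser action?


start symbol E on stack, input exhausted
Action: accept


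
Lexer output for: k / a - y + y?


Scan left to right, longest-match per lexeme
Tokens: ID(k), OP(/), ID(a), OP(-), ID(y), OP(+), ID(y)


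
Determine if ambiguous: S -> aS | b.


right-linear, alternatives start with distinct terminals 'a' vs 'b': unique leftmost derivation
Unambiguous


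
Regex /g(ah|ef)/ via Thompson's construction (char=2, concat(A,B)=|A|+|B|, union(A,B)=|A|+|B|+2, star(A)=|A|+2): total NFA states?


Syntax tree has 5 char leaf(s), 1 union(s), 0 star(s)
chars contribute 5×2 = 10; each union adds +2; each star adds +2
Total: 10 + 2 + 0 = 12 states


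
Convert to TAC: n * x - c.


Break into single-operator statements:
t1 = n * x
t2 = t1 - c


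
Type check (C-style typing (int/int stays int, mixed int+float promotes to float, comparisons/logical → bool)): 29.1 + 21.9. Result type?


Operand types: float + float
Rule: mixed int/float promotes to float; int/int stays int
Result type: float


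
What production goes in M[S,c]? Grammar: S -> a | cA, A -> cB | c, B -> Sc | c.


For [S, c]: 'c' ∈ FIRST(cA)
Entry: S -> cA


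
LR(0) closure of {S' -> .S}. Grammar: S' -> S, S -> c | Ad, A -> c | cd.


Start: S' -> .S
For each item with dot before a nonterminal B, add B -> .γ for every B-production
Closure: [S' -> .S, S -> .c, S -> .Ad, A -> .c, A -> .cd]


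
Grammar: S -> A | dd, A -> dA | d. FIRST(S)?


Per alternative of S: FIRST(A) = {d}; FIRST(dd) = {d}
FIRST(S) = {d}


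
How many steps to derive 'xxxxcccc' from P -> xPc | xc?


Derivation: P => xPc => xxPcc => xxxPccc => xxxxcccc
Steps: 4


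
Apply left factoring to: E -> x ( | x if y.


Common prefix: 'x'
Factored: E -> x E', E' -> ( | if y


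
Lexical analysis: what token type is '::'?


Pattern: operator symbol
Type: OPERATOR


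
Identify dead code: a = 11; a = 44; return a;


first assignment to a is overwritten before any read
Dead: 'a = 11'


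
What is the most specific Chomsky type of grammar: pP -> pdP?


LHS has context (more than one symbol) and |LHS| ≤ |RHS|
Classification: Type 1 (Context-Sensitive)


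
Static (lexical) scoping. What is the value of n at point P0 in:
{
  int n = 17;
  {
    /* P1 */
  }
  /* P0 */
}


n declared in the same block as P0
n = 17


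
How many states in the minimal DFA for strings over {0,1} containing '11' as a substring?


KMP-style automaton: 2 progress states + 1 absorbing accept = 3
Minimal DFA: 3 states


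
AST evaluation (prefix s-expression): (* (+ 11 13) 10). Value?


Evaluate inner: (+ 11 13) = 24
Evaluate root: (* 24 10) = 240
Result: 240


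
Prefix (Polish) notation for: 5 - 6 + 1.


left-to-right (same/higher precedence on left): tree is (+ (- 5 6) 1)
Prefix: + - 5 6 1


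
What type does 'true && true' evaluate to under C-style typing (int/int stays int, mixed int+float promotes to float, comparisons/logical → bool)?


Operand types: bool && bool
Rule: logical operators take bool operands and yield bool
Result type: bool


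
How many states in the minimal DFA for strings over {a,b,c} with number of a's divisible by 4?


Track (count of a) mod 4: states 0..3, accept at 0
Minimal DFA: 4 states


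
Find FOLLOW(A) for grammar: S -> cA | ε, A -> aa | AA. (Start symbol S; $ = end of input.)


$ ∈ FOLLOW(S). For each A -> αBβ: add FIRST(β)\{ε} to FOLLOW(B); if β nullable, add FOLLOW(A).
FOLLOW(A) = {$, a}


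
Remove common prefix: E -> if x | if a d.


Common prefix: 'if'
Factored: E -> if E', E' -> x | a d


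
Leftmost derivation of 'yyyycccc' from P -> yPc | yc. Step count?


Derivation: P => yPc => yyPcc => yyyPccc => yyyycccc
Steps: 4


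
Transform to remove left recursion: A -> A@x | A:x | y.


Left-recursive alternatives: A@x, A:x; non-recursive: y
Introduce A': A -> yA', A' -> @xA' | :xA' | ε


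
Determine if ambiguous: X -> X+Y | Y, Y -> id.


precedence layered via separate nonterminal Y: deterministic
Unambiguous


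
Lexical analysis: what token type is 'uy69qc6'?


Pattern: letter/underscore followed by alphanumerics, not a keyword
Type: IDENTIFIER


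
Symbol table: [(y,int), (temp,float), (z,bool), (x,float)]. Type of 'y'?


Lookup 'y' → type int


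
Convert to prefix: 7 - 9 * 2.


'*' binds tighter: tree is (- 7 (* 9 2))
Prefix: - 7 * 9 2


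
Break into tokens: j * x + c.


Scan left to right, longest-match per lexeme
Tokens: ID(j), OP(*), ID(x), OP(+), ID(c)


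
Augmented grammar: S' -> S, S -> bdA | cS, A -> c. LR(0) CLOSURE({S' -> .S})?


Start: S' -> .S
For each item with dot before a nonterminal B, add B -> .γ for every B-production
Closure: [S' -> .S, S -> .bdA, S -> .cS]


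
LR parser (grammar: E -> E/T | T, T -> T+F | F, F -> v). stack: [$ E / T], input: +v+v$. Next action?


'+' can extend T; shift to build T -> T+F
Action: shift


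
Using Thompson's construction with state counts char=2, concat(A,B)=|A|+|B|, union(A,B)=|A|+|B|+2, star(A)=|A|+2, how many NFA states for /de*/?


Syntax tree has 2 char leaf(s), 0 union(s), 1 star(s)
chars contribute 2×2 = 4; each union adds +2; each star adds +2
Total: 4 + 0 + 2 = 6 states


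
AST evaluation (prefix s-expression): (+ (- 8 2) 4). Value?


Evaluate inner: (- 8 2) = 6
Evaluate root: (+ 6 4) = 10
Result: 10


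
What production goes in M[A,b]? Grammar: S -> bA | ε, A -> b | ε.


For [A, b]: 'b' ∈ FIRST(b)
Entry: A -> b


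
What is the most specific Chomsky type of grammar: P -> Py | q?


Left-linear: every RHS is a terminal or one nonterminal followed by a terminal
Classification: Type 3 (Regular)


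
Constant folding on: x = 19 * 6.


19 * 6 = 114 at compile time
Optimized: x = 114


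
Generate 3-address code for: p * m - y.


Break into single-operator statements:
t1 = p * m
t2 = t1 - y


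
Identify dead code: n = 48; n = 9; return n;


first assignment to n is overwritten before any read
Dead: 'n = 48'


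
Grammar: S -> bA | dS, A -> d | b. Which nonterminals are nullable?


A nonterminal is nullable iff some alternative derives ε (directly, or every symbol in it is nullable)
Nullable: {}


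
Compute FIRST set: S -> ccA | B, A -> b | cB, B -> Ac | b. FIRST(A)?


Per alternative of A: FIRST(b) = {b}; FIRST(cB) = {c}
FIRST(A) = {b, c}


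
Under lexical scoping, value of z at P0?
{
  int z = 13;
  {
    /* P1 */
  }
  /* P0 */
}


z declared in the same block as P0
z = 13


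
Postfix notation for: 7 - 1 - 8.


Left to right (same or higher precedence on left)
Postfix: 7 1 - 8 -


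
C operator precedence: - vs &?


'-' is additive (level 9); '&' is bitwise AND (level 5)
Higher level binds tighter
'-' has higher precedence than '&'


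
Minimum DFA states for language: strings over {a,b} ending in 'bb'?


Track the longest suffix of input matching a prefix of 'bb': 3 classes (prefixes of length 0..2)
Minimal DFA: 3 states


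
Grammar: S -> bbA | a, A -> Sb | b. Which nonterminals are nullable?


A nonterminal is nullable iff some alternative derives ε (directly, or every symbol in it is nullable)
Nullable: {}


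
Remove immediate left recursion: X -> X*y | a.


Left-recursive alternatives: X*y; non-recursive: a
Introduce X': X -> aX', X' -> *yX' | ε


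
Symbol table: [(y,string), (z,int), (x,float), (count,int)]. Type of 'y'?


Lookup 'y' → type string


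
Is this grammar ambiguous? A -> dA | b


right-linear, alternatives start with distinct terminals 'd' vs 'b': unique leftmost derivation
Unambiguous


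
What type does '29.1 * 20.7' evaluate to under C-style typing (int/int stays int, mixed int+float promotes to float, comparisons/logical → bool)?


Operand types: float * float
Rule: mixed int/float promotes to float; int/int stays int
Result type: float


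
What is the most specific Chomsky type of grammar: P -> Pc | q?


Left-linear: every RHS is a terminal or one nonterminal followed by a terminal
Classification: Type 3 (Regular)


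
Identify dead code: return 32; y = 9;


statement follows a return and is unreachable
Dead: 'y = 9'


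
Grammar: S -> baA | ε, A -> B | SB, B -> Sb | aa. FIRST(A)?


Per alternative of A: FIRST(B) = {a, b}; FIRST(SB) = {a, b}
FIRST(A) = {a, b}


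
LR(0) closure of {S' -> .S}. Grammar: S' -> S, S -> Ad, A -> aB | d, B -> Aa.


Start: S' -> .S
For each item with dot before a nonterminal B, add B -> .γ for every B-production
Closure: [S' -> .S, S -> .Ad, A -> .aB, A -> .d]


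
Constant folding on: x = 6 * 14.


6 * 14 = 84 at compile time
Optimized: x = 84


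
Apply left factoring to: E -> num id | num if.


Common prefix: 'num'
Factored: E -> num E', E' -> id | if


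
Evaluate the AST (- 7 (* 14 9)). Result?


Evaluate inner: (* 14 9) = 126
Evaluate root: (- 7 126) = -119
Result: -119


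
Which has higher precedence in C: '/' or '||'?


'/' is multiplicative (level 10); '||' is logical OR (level 1)
Higher level binds tighter
'/' has higher precedence than '||'


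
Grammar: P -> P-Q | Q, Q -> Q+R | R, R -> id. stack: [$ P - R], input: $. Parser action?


'R' (not preceded by Q+) is the handle for Q -> R
Action: reduce (Q -> R)


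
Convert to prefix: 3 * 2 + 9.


left-to-right (same/higher precedence on left): tree is (+ (* 3 2) 9)
Prefix: + * 3 2 9


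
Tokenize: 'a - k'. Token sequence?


Scan left to right, longest-match per lexeme
Tokens: ID(a), OP(-), ID(k)


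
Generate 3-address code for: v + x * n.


Break into single-operator statements:
t1 = x * n
t2 = v + t1


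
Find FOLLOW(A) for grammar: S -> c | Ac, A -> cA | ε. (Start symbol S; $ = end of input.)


$ ∈ FOLLOW(S). For each A -> αBβ: add FIRST(β)\{ε} to FOLLOW(B); if β nullable, add FOLLOW(A).
FOLLOW(A) = {c}


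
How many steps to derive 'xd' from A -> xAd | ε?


Derivation: A => xAd => xd
Steps: 2


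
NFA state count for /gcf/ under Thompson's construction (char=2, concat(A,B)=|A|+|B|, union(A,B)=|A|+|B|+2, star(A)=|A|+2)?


Syntax tree has 3 char leaf(s), 0 union(s), 0 star(s)
chars contribute 3×2 = 6; each union adds +2; each star adds +2
Total: 6 + 0 + 0 = 6 states


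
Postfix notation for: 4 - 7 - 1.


Left to right (same or higher precedence on left)
Postfix: 4 7 - 1 -


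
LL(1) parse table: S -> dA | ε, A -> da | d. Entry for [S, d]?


For [S, d]: 'd' ∈ FIRST(dA)
Entry: S -> dA


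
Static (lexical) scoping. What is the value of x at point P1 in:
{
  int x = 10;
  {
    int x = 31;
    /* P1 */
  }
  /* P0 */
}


x declared in the same block as P1
x = 31


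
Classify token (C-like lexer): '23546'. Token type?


Pattern: digits only
Type: INTEGER_LITERAL


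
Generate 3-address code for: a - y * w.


Break into single-operator statements:
t1 = y * w
t2 = a - t1


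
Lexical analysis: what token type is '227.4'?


Pattern: digits with a decimal point
Type: FLOAT_LITERAL


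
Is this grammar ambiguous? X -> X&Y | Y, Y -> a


precedence layered via separate nonterminal Y: deterministic
Unambiguous


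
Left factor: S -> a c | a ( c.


Common prefix: 'a'
Factored: S -> a S', S' -> c | ( c


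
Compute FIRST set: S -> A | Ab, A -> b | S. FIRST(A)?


Per alternative of A: FIRST(b) = {b}; FIRST(S) = {b}
FIRST(A) = {b}


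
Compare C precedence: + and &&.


'+' is additive (level 9); '&&' is logical AND (level 2)
Higher level binds tighter
'+' has higher precedence than '&&'


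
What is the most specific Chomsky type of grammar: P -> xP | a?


Right-linear: every RHS is a terminal or a terminal followed by one nonterminal
Classification: Type 3 (Regular)


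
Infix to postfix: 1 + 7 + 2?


Left to right (same or higher precedence on left)
Postfix: 1 7 + 2 +


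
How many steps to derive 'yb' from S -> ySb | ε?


Derivation: S => ySb => yb
Steps: 2


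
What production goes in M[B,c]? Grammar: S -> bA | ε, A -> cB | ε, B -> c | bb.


For [B, c]: 'c' ∈ FIRST(c)
Entry: B -> c


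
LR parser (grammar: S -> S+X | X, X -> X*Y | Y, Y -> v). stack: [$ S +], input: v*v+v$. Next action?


no handle ('S+' is not any RHS); shift 'v'
Action: shift


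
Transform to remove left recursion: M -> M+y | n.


Left-recursive alternatives: M+y; non-recursive: n
Introduce M': M -> nM', M' -> +yM' | ε


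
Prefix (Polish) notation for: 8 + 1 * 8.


'*' binds tighter: tree is (+ 8 (* 1 8))
Prefix: + 8 * 1 8


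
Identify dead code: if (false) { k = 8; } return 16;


condition is constant false, so the whole block is unreachable
Dead: 'if (false) { k = 8; }'


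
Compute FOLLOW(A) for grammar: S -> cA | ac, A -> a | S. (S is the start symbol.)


$ ∈ FOLLOW(S). For each A -> αBβ: add FIRST(β)\{ε} to FOLLOW(B); if β nullable, add FOLLOW(A).
FOLLOW(A) = {$}


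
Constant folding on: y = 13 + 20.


13 + 20 = 33 at compile time
Optimized: y = 33


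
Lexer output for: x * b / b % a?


Scan left to right, longest-match per lexeme
Tokens: ID(x), OP(*), ID(b), OP(/), ID(b), OP(%), ID(a)


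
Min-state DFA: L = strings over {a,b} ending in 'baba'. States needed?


Track the longest suffix of input matching a prefix of 'baba': 5 classes (prefixes of length 0..4)
Minimal DFA: 5 states


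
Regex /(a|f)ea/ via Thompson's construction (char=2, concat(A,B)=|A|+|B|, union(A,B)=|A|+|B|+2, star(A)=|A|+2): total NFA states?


Syntax tree has 4 char leaf(s), 1 union(s), 0 star(s)
chars contribute 4×2 = 8; each union adds +2; each star adds +2
Total: 8 + 2 + 0 = 10 states


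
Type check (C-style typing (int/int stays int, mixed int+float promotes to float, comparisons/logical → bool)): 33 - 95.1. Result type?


Operand types: int - float
Rule: mixed int/float promotes to float; int/int stays int
Result type: float


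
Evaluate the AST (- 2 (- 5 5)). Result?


Evaluate inner: (- 5 5) = 0
Evaluate root: (- 2 0) = 2
Result: 2


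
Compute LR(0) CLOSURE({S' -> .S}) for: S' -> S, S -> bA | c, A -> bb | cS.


Start: S' -> .S
For each item with dot before a nonterminal B, add B -> .γ for every B-production
Closure: [S' -> .S, S -> .bA, S -> .c]


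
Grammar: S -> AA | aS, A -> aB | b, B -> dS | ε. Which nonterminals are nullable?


A nonterminal is nullable iff some alternative derives ε (directly, or every symbol in it is nullable)
Nullable: {B}


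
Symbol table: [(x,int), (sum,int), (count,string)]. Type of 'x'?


Lookup 'x' → type int


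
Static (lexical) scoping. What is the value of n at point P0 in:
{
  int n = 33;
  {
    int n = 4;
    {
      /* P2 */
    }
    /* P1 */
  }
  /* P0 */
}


n declared in the same block as P0
n = 33


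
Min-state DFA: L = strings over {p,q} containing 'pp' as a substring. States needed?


KMP-style automaton: 2 progress states + 1 absorbing accept = 3
Minimal DFA: 3 states


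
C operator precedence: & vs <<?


'<<' is shift (level 8); '&' is bitwise AND (level 5)
Higher level binds tighter
'<<' has higher precedence than '&'


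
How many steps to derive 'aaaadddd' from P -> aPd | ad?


Derivation: P => aPd => aaPdd => aaaPddd => aaaadddd
Steps: 4


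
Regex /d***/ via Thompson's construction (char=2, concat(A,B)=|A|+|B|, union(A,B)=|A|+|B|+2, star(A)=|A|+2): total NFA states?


Syntax tree has 1 char leaf(s), 0 union(s), 3 star(s)
chars contribute 1×2 = 2; each union adds +2; each star adds +2
Total: 2 + 0 + 6 = 8 states


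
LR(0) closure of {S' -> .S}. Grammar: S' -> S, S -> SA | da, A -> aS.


Start: S' -> .S
For each item with dot before a nonterminal B, add B -> .γ for every B-production
Closure: [S' -> .S, S -> .SA, S -> .da]


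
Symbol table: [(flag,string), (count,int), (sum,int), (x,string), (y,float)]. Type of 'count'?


Lookup 'count' → type int


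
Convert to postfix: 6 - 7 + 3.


Left to right (same or higher precedence on left)
Postfix: 6 7 - 3 +


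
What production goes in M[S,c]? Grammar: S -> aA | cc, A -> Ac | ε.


For [S, c]: 'c' ∈ FIRST(cc)
Entry: S -> cc


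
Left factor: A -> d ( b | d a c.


Common prefix: 'd'
Factored: A -> d A', A' -> ( b | a c


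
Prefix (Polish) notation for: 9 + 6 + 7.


left-to-right (same/higher precedence on left): tree is (+ (+ 9 6) 7)
Prefix: + + 9 6 7


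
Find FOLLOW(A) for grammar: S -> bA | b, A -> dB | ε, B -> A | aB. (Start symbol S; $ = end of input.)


$ ∈ FOLLOW(S). For each A -> αBβ: add FIRST(β)\{ε} to FOLLOW(B); if β nullable, add FOLLOW(A).
FOLLOW(A) = {$}


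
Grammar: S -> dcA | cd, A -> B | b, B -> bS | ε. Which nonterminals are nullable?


A nonterminal is nullable iff some alternative derives ε (directly, or every symbol in it is nullable)
Nullable: {A, B}


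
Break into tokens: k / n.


Scan left to right, longest-match per lexeme
Tokens: ID(k), OP(/), ID(n)


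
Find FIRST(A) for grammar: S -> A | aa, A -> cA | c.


Per alternative of A: FIRST(cA) = {c}; FIRST(c) = {c}
FIRST(A) = {c}


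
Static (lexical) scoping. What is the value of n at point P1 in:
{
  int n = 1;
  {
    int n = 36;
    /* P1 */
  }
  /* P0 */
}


n declared in the same block as P1
n = 36


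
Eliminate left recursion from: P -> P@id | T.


Left-recursive alternatives: P@id; non-recursive: T
Introduce P': P -> TP', P' -> @idP' | ε


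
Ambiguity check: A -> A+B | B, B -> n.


precedence layered via separate nonterminal B: deterministic
Unambiguous


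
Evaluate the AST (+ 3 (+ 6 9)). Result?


Evaluate inner: (+ 6 9) = 15
Evaluate root: (+ 3 15) = 18
Result: 18


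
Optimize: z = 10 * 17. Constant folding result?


10 * 17 = 170 at compile time
Optimized: z = 170


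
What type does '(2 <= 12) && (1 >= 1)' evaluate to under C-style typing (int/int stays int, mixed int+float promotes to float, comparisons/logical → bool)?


Operand types: bool && bool
Rule: logical operators take bool operands and yield bool
Result type: bool


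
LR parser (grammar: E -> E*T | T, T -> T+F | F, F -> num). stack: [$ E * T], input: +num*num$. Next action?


'+' can extend T; shift to build T -> T+F
Action: shift


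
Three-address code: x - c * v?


Break into single-operator statements:
t1 = c * v
t2 = x - t1


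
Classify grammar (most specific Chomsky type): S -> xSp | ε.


Single nonterminal LHS, but x^n p^n is not regular
Classification: Type 2 (Context-Free)


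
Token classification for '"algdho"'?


Pattern: double-quoted sequence
Type: STRING_LITERAL


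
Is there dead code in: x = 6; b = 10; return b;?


x is assigned but never read
Dead: 'x = 6'


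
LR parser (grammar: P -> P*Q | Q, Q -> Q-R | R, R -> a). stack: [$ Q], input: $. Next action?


lookahead ∉ {-} so Q won't extend; reduce P -> Q
Action: reduce (P -> Q)


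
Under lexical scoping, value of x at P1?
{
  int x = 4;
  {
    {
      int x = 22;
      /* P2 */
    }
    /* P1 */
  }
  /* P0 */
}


P1's block does not declare x; resolves to the enclosing declaration at depth 0
x = 4
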